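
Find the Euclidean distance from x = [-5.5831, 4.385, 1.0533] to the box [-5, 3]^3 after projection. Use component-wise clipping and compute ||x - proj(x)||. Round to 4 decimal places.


Project each component onto [-5, 3].
clip(-5.5831) = -5.0, clip(4.385) = 3.0, clip(1.0533) = 1.0533
Projection = [-5.0, 3.0, 1.0533]
Squared diffs: [0.34, 1.9182, 0.0]
Distance = sqrt(2.2582) = 1.5027


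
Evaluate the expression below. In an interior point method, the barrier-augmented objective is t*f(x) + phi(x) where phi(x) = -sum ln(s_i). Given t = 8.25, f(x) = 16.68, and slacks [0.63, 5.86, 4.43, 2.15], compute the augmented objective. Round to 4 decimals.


Step 1: Compute log-barrier.
ln values: [-0.462, 1.7681, 1.4884, 0.7655]
phi = -(-0.462 + 1.7681 + 1.4884 + 0.7655) = -3.56
Step 2: Compute augmented objective.
t*f(x) = 8.25*16.68 = 137.61
Total = 137.61 - 3.56 = 134.05


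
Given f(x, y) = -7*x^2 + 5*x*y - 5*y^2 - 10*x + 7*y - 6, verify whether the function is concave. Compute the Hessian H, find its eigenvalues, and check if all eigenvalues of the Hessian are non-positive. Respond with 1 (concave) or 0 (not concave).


The Hessian of f(x,y) = -7*x^2 + 5*x*y - 5*y^2 - 10*x + 7*y - 6 is:
H = [[-14, 5], [5, -10]]
Trace = -14 - 10 = -24
Determinant = -14*-10 - (5)^2 = 115
Discriminant = (-24)^2 - 4*115 = 116.0
Eigenvalues: lambda_1 = -17.3852, lambda_2 = -6.6148
The function is concave.

1


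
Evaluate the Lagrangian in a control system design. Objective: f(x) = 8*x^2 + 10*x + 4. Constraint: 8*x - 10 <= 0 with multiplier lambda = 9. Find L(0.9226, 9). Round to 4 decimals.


Step 1: Evaluate f(x).
f(0.9226) = 8*0.9226^2 + 10*0.9226 + 4 = 20.0355
Step 2: Evaluate g(x).
g(0.9226) = 8*0.9226 - 10 = -2.6192
Step 3: Compute Lagrangian.
L = 20.0355 + 9*-2.6192 = -3.5373


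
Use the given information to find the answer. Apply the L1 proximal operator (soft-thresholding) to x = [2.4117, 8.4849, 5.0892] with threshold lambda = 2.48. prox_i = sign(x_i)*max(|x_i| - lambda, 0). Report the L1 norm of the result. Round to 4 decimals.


Soft-thresholding with lambda = 2.48:
prox(2.4117) = sign(2.4117)*max(|2.4117| - 2.48, 0) = 0.0
prox(8.4849) = sign(8.4849)*max(|8.4849| - 2.48, 0) = 6.0049
prox(5.0892) = sign(5.0892)*max(|5.0892| - 2.48, 0) = 2.6092
prox(x) = [0.0, 6.0049, 2.6092]
||prox(x)||_1 = 0.0 + 6.0049 + 2.6092 = 8.6141


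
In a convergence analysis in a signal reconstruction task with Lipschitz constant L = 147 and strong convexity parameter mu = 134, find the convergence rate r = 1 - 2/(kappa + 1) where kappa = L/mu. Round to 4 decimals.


Step 1: Compute the condition number.
kappa = L/mu = 147/134 = 1.097
Step 2: Compute the convergence rate.
r = 1 - 2/(kappa + 1) = 1 - 2*mu/(L + mu) = (L - mu)/(L + mu) = 13/281 = 0.0463


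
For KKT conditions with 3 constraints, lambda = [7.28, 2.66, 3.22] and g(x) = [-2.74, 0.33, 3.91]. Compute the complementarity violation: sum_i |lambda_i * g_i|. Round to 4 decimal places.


KKT complementary slackness check:
lambda_1 * g_1 = 7.28 * -2.74 = -19.9472
lambda_2 * g_2 = 2.66 * 0.33 = 0.8778
lambda_3 * g_3 = 3.22 * 3.91 = 12.5902
Total violation = 19.9472 + 0.8778 + 12.5902 = 33.4152


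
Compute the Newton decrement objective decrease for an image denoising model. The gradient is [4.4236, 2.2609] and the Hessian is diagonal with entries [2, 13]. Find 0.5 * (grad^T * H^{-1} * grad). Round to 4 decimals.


Step 1: H is diagonal, so H^(-1) * g = [2.2118, 0.1739].
Step 2: g^T H^(-1) g = sum_i g_i^2 / H_ii
  = (4.4236)^2/2 + (2.2609)^2/13
  = 9.7841 + 0.3932 = 10.1773
Step 3: Objective decrease = 0.5 * g^T H^(-1) g = 5.0887


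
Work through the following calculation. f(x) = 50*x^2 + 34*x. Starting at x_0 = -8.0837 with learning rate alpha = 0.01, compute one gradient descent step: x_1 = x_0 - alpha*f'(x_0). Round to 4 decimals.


We compute the gradient at x_0 and apply the update.
f'(x) = 100*x + 34
f'(-8.0837) = 100*-8.0837 + 34 = -774.37
x_1 = -8.0837 - 0.01*-774.37 = -0.34


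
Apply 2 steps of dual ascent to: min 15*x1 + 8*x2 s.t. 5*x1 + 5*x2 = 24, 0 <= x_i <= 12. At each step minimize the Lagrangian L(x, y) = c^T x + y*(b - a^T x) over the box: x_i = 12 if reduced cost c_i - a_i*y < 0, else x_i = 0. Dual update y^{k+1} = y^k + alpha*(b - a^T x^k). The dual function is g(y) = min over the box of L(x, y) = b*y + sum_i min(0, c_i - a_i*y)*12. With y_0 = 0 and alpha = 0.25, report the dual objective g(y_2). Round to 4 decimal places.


Dual ascent for LP: min 15*x1 + 8*x2, 5*x1 + 5*x2 = 24, 0 <= x_i <= 12
Step 1: y^k = 0.0, reduced costs: (15.0, 8.0)
  x^k = (0.0, 0.0), subgradient = b - a^T x = 24.0
  y^{k+1} = 0.0 + 0.25*24.0 = 6.0
Step 2: y^k = 6.0, reduced costs: (-15.0, -22.0)
  x^k = (12.0, 12.0), subgradient = b - a^T x = -96.0
  y^{k+1} = 6.0 + 0.25*-96.0 = -18.0
Dual objective at y_2 = -18.0: reduced costs (105.0, 98.0), box minimizer x = (0.0, 0.0)
g(y_2) = b*y + (c1 - a1*y)*x1 + (c2 - a2*y)*x2 = 24*(-18.0) + 105.0*0.0 + 98.0*0.0 = -432.0 + 0.0 + 0.0 = -432.0


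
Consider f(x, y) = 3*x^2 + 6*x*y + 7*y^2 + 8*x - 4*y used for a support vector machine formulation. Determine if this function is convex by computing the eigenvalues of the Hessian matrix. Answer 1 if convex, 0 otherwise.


The Hessian of f(x,y) = 3*x^2 + 6*x*y + 7*y^2 + 8*x - 4*y is:
H = [[6, 6], [6, 14]]
Trace = 6 + 14 = 20
Determinant = 6*14 - (6)^2 = 48
Discriminant = (20)^2 - 4*48 = 208.0
Eigenvalues: lambda_1 = 2.7889, lambda_2 = 17.2111
The function is convex.

1


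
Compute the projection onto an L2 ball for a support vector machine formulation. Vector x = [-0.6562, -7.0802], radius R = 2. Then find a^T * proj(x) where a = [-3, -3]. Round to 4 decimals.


Step 1: Compute ||x|| (intermediates to 6 decimals).
||x|| = sqrt((-0.6562)^2 + (-7.0802)^2) = 7.110544
Step 2: Project.
Since ||x|| > R, scale = R/||x|| = 2/7.110544 = 0.281272, proj(x) = scale * x
proj(x) = [-0.184571, -1.991462]
Step 3: Dot product.
a^T * proj(x) = -3*(-0.184571) - 3*(-1.991462) = 6.5281


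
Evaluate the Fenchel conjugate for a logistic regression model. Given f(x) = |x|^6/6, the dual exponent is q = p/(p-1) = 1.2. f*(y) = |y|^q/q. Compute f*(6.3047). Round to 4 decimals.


The conjugate exponent q satisfies 1/p + 1/q = 1.
p = 6, so q = 6/(6 - 1) = 1.2
|y|^q = 6.3047^1.2 = 9.1117
f*(6.3047) = 9.1117 / 1.2 = 7.593


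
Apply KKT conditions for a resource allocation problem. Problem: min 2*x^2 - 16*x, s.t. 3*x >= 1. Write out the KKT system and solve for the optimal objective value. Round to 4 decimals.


Step 1: Try lambda = 0 (constraint inactive).
Stationarity: 2*2*x - 16 = 0
x* = 16/(2*2) = 4.0
Check constraint: 3*4.0 = 12.0 >= 1 -- satisfied.
Step 2: Compute optimal value.
f(x*) = 2*4.0^2 - 16*4.0 = -32.0


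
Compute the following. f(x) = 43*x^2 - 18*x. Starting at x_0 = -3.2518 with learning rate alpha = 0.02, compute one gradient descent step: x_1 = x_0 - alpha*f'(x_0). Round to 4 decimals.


We compute the gradient at x_0 and apply the update.
f'(x) = 86*x - 18
f'(-3.2518) = 86*-3.2518 - 18 = -297.6548
x_1 = -3.2518 - 0.02*-297.6548 = 2.7013


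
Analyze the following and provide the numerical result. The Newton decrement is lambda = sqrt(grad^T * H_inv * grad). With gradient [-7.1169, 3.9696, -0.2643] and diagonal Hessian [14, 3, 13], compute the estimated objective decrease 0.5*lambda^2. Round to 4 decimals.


Step 1: H is diagonal, so H^(-1) * g = [-0.5084, 1.3232, -0.0203].
Step 2: g^T H^(-1) g = sum_i g_i^2 / H_ii
  = (-7.1169)^2/14 + (3.9696)^2/3 + (-0.2643)^2/13
  = 3.6179 + 5.2526 + 0.0054 = 8.8758
Step 3: Objective decrease = 0.5 * g^T H^(-1) g = 4.4379


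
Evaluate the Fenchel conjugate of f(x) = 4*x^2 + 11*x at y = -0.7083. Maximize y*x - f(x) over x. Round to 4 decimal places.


f*(y) = sup_x {y*x - a*x^2 - b*x} = sup_x {(y-b)*x - a*x^2}
FOC: (y - b) - 2a*x = 0 => x* = (y - b)/(2a)
x* = (-0.7083 - 11)/(2*4) = -1.4635
f*(-0.7083) = (y-b)^2/(4a) = (-0.7083 - 11)^2/(4*4)
= 137.0843/16 = 8.5678


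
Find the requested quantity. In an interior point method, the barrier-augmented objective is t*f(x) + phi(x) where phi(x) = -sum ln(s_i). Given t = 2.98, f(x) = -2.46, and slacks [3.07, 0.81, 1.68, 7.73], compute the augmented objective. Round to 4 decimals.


Step 1: Compute log-barrier.
ln values: [1.1217, -0.2107, 0.5188, 2.0451]
phi = -(1.1217 - 0.2107 + 0.5188 + 2.0451) = -3.4749
Step 2: Compute augmented objective.
t*f(x) = 2.98*-2.46 = -7.3308
Total = -7.3308 - 3.4749 = -10.8057


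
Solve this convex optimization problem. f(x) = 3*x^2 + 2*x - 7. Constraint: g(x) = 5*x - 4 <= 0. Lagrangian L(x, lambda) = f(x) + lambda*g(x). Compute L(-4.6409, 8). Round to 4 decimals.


Step 1: Evaluate f(x).
f(-4.6409) = 3*(-4.6409)^2 + 2*(-4.6409) - 7 = 48.3321
Step 2: Evaluate g(x).
g(-4.6409) = 5*-4.6409 - 4 = -27.2045
Step 3: Compute Lagrangian.
L = 48.3321 + 8*-27.2045 = -169.3039


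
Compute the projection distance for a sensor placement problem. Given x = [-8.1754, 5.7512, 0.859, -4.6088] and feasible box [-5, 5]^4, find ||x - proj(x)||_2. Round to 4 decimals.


Project each component onto [-5, 5].
clip(-8.1754) = -5.0, clip(5.7512) = 5.0, clip(0.859) = 0.859, clip(-4.6088) = -4.6088
Projection = [-5.0, 5.0, 0.859, -4.6088]
Squared diffs: [10.0832, 0.5643, 0.0, 0.0]
Distance = sqrt(10.6475) = 3.263


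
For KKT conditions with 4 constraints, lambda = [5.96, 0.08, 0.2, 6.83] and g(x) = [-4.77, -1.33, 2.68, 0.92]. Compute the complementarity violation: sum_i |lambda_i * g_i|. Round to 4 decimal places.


KKT complementary slackness check:
lambda_1 * g_1 = 5.96 * -4.77 = -28.4292
lambda_2 * g_2 = 0.08 * -1.33 = -0.1064
lambda_3 * g_3 = 0.2 * 2.68 = 0.536
lambda_4 * g_4 = 6.83 * 0.92 = 6.2836
Total violation = 28.4292 + 0.1064 + 0.536 + 6.2836 = 35.3552


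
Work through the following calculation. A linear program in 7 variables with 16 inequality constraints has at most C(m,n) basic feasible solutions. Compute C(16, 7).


Each vertex corresponds to some choice of n active constraints out of m, so the number of vertices is at most C(m, n) = m! / (n!(m-n)!).
m = 16, n = 7
Numerator: 16 * 15 * 14 * 13 * 12 * 11 * 10
Denominator: 7! = 5040
C(16, 7) = 11440


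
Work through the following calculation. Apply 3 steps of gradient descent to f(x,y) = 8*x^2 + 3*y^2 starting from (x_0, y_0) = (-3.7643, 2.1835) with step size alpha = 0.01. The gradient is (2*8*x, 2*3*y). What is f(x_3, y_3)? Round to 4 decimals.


Gradient descent on f(x,y) = 8*x^2 + 3*y^2.
Starting point: (-3.7643, 2.1835), alpha = 0.01
Step 1: grad_x = 2*8*-3.7643 = -60.2288, grad_y = 2*3*2.1835 = 13.101
  x_1 = -3.7643 - 0.01*-60.2288 = -3.162
  y_1 = 2.1835 - 0.01*13.101 = 2.0525
Step 2: grad_x = 2*8*-3.162 = -50.5922, grad_y = 2*3*2.0525 = 12.3149
  x_2 = -3.162 - 0.01*-50.5922 = -2.6561
  y_2 = 2.0525 - 0.01*12.3149 = 1.9293
Step 3: grad_x = 2*8*-2.6561 = -42.4974, grad_y = 2*3*1.9293 = 11.576
  x_3 = -2.6561 - 0.01*-42.4974 = -2.2311
  y_3 = 1.9293 - 0.01*11.576 = 1.8136
f(-2.2311, 1.8136) = 8*(-2.2311)^2 + 3*1.8136^2 = 49.6902


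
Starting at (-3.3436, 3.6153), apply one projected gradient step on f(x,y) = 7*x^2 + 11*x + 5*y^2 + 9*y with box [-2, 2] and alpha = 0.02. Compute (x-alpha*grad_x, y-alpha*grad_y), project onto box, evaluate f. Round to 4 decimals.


Step 1: Compute gradient at (-3.3436, 3.6153).
grad_x = 2*7*-3.3436 + 11 = -35.8104
grad_y = 2*5*3.6153 + 9 = 45.153
Step 2: Gradient step.
x_raw = -3.3436 - 0.02*-35.8104 = -2.6274
y_raw = 3.6153 - 0.02*45.153 = 2.7122
Step 3: Project onto [-2, 2].
x_proj = clip(-2.6274) = -2.0
y_proj = clip(2.7122) = 2.0
Step 4: Evaluate f.
f(-2.0, 2.0) = 44.0


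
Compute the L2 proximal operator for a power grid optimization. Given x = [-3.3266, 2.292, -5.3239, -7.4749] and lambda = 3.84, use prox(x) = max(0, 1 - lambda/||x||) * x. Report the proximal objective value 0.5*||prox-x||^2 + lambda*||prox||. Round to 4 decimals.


Step 1: Compute ||x||.
||x|| = 10.0268
Step 2: Compute scaling factor.
scale = max(0, 1 - 3.84/10.0268) = 0.617
Step 3: prox(x) = [-2.0526, 1.4142, -3.285, -4.6122]
||prox(x)|| = 6.1868
Step 4: Proximal objective.
0.5*||prox-x||^2 = 7.3728
lambda*||prox|| = 23.7573
Total = 31.1303


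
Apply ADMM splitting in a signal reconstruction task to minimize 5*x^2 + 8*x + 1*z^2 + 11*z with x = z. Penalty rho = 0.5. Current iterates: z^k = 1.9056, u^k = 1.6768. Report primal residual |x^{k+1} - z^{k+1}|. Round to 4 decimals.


ADMM iteration with rho = 0.5, z^k = 1.9056, u^k = 1.6768
Step 1: x-update.
Minimize 5*x^2 + 8*x + (0.5/2)*(x - 1.9056 + 1.6768)^2
FOC: (2*5 + 0.5)*x = -8 + 0.5*(1.9056 - 1.6768)
x^{k+1} = -0.751
Step 2: z-update.
Minimize 1*z^2 + 11*z + (0.5/2)*(-0.751 - z + 1.6768)^2
FOC: (2*1 + 0.5)*z = -11 + 0.5*(-0.751 + 1.6768)
z^{k+1} = -4.2148
Step 3: u-update.
u^{k+1} = 1.6768 - 0.751 + 4.2148 = 5.1406
Step 4: Primal residual = |-0.751 + 4.2148| = 3.4638


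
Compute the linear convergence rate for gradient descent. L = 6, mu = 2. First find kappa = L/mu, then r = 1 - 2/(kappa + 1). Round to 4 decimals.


Step 1: Compute the condition number.
kappa = L/mu = 6/2 = 3.0
Step 2: Compute the convergence rate.
r = 1 - 2/(kappa + 1) = 1 - 2*mu/(L + mu) = (L - mu)/(L + mu) = 4/8 = 0.5


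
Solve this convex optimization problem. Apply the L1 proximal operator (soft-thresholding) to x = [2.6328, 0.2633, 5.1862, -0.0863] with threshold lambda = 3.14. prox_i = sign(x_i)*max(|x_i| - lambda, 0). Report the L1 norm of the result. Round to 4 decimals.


Soft-thresholding with lambda = 3.14:
prox(2.6328) = sign(2.6328)*max(|2.6328| - 3.14, 0) = 0.0
prox(0.2633) = sign(0.2633)*max(|0.2633| - 3.14, 0) = 0.0
prox(5.1862) = sign(5.1862)*max(|5.1862| - 3.14, 0) = 2.0462
prox(-0.0863) = sign(-0.0863)*max(|-0.0863| - 3.14, 0) = 0.0
prox(x) = [0.0, 0.0, 2.0462, 0.0]
||prox(x)||_1 = 0.0 + 0.0 + 2.0462 + 0.0 = 2.0462


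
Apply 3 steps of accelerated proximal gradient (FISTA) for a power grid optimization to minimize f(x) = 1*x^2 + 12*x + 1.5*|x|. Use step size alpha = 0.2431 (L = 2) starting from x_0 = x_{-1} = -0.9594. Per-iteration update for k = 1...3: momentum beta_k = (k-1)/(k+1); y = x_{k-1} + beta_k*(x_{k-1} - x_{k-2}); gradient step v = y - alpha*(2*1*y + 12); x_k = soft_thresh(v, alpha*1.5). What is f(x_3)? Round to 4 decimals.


FISTA on f(x) = 1*x^2 + 12*x + 1.5*|x|
L = 2, alpha = 0.2431
Iteration 1: beta = 0.0, y = -0.9594 + 0.0*(-0.9594 + 0.9594) = -0.9594
  grad(y) = 10.0812, v = y - alpha*grad = -3.4101
  prox(v) = soft_thresh(-3.4101, 0.3647) = -3.0455
Iteration 2: beta = 0.3333, y = -3.0455 + 0.3333*(-3.0455 + 0.9594) = -3.7409
  grad(y) = 4.5183, v = y - alpha*grad = -4.8393
  prox(v) = soft_thresh(-4.8393, 0.3647) = -4.4746
Iteration 3: beta = 0.5, y = -4.4746 + 0.5*(-4.4746 + 3.0455) = -5.1892
  grad(y) = 1.6217, v = y - alpha*grad = -5.5834
  prox(v) = soft_thresh(-5.5834, 0.3647) = -5.2187
f(x_3) = 1*(-5.2187)^2 + 12*(-5.2187) + 1.5*|-5.2187| = -27.5615


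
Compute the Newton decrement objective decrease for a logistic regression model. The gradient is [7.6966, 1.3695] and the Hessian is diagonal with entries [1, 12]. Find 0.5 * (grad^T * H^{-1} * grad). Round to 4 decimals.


Step 1: H is diagonal, so H^(-1) * g = [7.6966, 0.1141].
Step 2: g^T H^(-1) g = sum_i g_i^2 / H_ii
  = (7.6966)^2/1 + (1.3695)^2/12
  = 59.2377 + 0.1563 = 59.3939
Step 3: Objective decrease = 0.5 * g^T H^(-1) g = 29.697


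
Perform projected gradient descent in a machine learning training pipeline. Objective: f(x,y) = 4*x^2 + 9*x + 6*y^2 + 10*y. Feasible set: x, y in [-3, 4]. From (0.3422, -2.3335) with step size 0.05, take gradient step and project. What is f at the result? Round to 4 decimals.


Step 1: Compute gradient at (0.3422, -2.3335).
grad_x = 2*4*0.3422 + 9 = 11.7376
grad_y = 2*6*-2.3335 + 10 = -18.002
Step 2: Gradient step.
x_raw = 0.3422 - 0.05*11.7376 = -0.2447
y_raw = -2.3335 - 0.05*-18.002 = -1.4334
Step 3: Project onto [-3, 4].
x_proj = clip(-0.2447) = -0.2447
y_proj = clip(-1.4334) = -1.4334
Step 4: Evaluate f.
f(-0.2447, -1.4334) = -3.9688


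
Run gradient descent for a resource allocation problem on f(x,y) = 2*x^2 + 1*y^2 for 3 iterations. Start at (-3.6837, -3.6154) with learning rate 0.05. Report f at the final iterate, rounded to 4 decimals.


Gradient descent on f(x,y) = 2*x^2 + 1*y^2.
Starting point: (-3.6837, -3.6154), alpha = 0.05
Step 1: grad_x = 2*2*-3.6837 = -14.7348, grad_y = 2*1*-3.6154 = -7.2308
  x_1 = -3.6837 - 0.05*-14.7348 = -2.947
  y_1 = -3.6154 - 0.05*-7.2308 = -3.2539
Step 2: grad_x = 2*2*-2.947 = -11.7878, grad_y = 2*1*-3.2539 = -6.5077
  x_2 = -2.947 - 0.05*-11.7878 = -2.3576
  y_2 = -3.2539 - 0.05*-6.5077 = -2.9285
Step 3: grad_x = 2*2*-2.3576 = -9.4303, grad_y = 2*1*-2.9285 = -5.8569
  x_3 = -2.3576 - 0.05*-9.4303 = -1.8861
  y_3 = -2.9285 - 0.05*-5.8569 = -2.6356
f(-1.8861, -2.6356) = 2*(-1.8861)^2 + 1*(-2.6356)^2 = 14.0609


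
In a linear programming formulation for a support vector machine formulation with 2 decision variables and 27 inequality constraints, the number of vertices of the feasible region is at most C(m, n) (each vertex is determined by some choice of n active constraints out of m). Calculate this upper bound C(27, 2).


Each vertex corresponds to some choice of n active constraints out of m, so the number of vertices is at most C(m, n) = m! / (n!(m-n)!).
m = 27, n = 2
Numerator: 27 * 26
Denominator: 2! = 2
C(27, 2) = 351


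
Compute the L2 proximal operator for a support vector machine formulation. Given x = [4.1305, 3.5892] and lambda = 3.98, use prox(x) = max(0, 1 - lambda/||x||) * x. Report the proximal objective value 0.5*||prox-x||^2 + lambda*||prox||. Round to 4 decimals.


Step 1: Compute ||x||.
||x|| = 5.4721
Step 2: Compute scaling factor.
scale = max(0, 1 - 3.98/5.4721) = 0.2727
Step 3: prox(x) = [1.1263, 0.9787]
||prox(x)|| = 1.4921
Step 4: Proximal objective.
0.5*||prox-x||^2 = 7.9202
lambda*||prox|| = 5.9386
Total = 13.8586


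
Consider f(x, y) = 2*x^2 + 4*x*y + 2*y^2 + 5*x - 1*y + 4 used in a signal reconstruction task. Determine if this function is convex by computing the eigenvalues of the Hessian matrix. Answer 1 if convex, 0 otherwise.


The Hessian of f(x,y) = 2*x^2 + 4*x*y + 2*y^2 + 5*x - 1*y + 4 is:
H = [[4, 4], [4, 4]]
Trace = 4 + 4 = 8
Determinant = 4*4 - (4)^2 = 0
Discriminant = (8)^2 - 4*0 = 64.0
Eigenvalues: lambda_1 = 0.0, lambda_2 = 8.0
The function is convex.

1


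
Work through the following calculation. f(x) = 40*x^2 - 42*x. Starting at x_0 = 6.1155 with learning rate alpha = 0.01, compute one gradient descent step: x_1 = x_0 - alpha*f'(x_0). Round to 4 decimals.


We compute the gradient at x_0 and apply the update.
f'(x) = 80*x - 42
f'(6.1155) = 80*6.1155 - 42 = 447.24
x_1 = 6.1155 - 0.01*447.24 = 1.6431


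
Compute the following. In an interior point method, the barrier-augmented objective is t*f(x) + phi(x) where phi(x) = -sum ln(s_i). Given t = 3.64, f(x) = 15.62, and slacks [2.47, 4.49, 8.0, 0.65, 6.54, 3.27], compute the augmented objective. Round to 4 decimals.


Step 1: Compute log-barrier.
ln values: [0.9042, 1.5019, 2.0794, -0.4308, 1.8779, 1.1848]
phi = -(0.9042 + 1.5019 + 2.0794 - 0.4308 + 1.8779 + 1.1848) = -7.1175
Step 2: Compute augmented objective.
t*f(x) = 3.64*15.62 = 56.8568
Total = 56.8568 - 7.1175 = 49.7393


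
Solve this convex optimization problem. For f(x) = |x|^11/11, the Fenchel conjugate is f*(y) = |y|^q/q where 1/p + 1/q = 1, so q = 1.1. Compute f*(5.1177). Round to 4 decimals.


The conjugate exponent q satisfies 1/p + 1/q = 1.
p = 11, so q = 11/(11 - 1) = 1.1
|y|^q = 5.1177^1.1 = 6.0254
f*(5.1177) = 6.0254 / 1.1 = 5.4776


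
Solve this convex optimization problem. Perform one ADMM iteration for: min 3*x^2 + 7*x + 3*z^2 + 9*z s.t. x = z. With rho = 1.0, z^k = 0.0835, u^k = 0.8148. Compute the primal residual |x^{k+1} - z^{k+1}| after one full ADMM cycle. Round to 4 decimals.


ADMM iteration with rho = 1.0, z^k = 0.0835, u^k = 0.8148
Step 1: x-update.
Minimize 3*x^2 + 7*x + (1.0/2)*(x - 0.0835 + 0.8148)^2
FOC: (2*3 + 1.0)*x = -7 + 1.0*(0.0835 - 0.8148)
x^{k+1} = -1.1045
Step 2: z-update.
Minimize 3*z^2 + 9*z + (1.0/2)*(-1.1045 - z + 0.8148)^2
FOC: (2*3 + 1.0)*z = -9 + 1.0*(-1.1045 + 0.8148)
z^{k+1} = -1.3271
Step 3: u-update.
u^{k+1} = 0.8148 - 1.1045 + 1.3271 = 1.0374
Step 4: Primal residual = |-1.1045 + 1.3271| = 0.2226


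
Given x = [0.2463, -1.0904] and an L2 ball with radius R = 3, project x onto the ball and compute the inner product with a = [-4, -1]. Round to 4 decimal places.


Step 1: Compute ||x|| (intermediates to 6 decimals).
||x|| = sqrt(0.2463^2 + (-1.0904)^2) = 1.117871
Step 2: Project.
Since ||x|| <= R, proj = x (no scaling needed).
proj(x) = [0.2463, -1.0904]
Step 3: Dot product.
a^T * proj(x) = -4*0.2463 - 1*(-1.0904) = 0.1052


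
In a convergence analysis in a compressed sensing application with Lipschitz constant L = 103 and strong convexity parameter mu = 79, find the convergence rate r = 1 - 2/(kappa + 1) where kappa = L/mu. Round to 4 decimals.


Step 1: Compute the condition number.
kappa = L/mu = 103/79 = 1.3038
Step 2: Compute the convergence rate.
r = 1 - 2/(kappa + 1) = 1 - 2*mu/(L + mu) = (L - mu)/(L + mu) = 24/182 = 0.1319


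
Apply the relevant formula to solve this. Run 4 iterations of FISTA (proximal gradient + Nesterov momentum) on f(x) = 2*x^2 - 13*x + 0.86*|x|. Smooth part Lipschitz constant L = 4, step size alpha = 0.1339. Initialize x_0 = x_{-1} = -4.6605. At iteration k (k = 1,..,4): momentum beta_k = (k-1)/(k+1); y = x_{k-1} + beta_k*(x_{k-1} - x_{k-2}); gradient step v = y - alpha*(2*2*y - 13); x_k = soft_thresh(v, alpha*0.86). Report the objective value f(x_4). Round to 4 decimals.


FISTA on f(x) = 2*x^2 - 13*x + 0.86*|x|
L = 4, alpha = 0.1339
Iteration 1: beta = 0.0, y = -4.6605 + 0.0*(-4.6605 + 4.6605) = -4.6605
  grad(y) = -31.642, v = y - alpha*grad = -0.4236
  prox(v) = soft_thresh(-0.4236, 0.1152) = -0.3085
Iteration 2: beta = 0.3333, y = -0.3085 + 0.3333*(-0.3085 + 4.6605) = 1.1422
  grad(y) = -8.4312, v = y - alpha*grad = 2.2711
  prox(v) = soft_thresh(2.2711, 0.1152) = 2.156
Iteration 3: beta = 0.5, y = 2.156 + 0.5*(2.156 + 0.3085) = 3.3882
  grad(y) = 0.5528, v = y - alpha*grad = 3.3142
  prox(v) = soft_thresh(3.3142, 0.1152) = 3.199
Iteration 4: beta = 0.6, y = 3.199 + 0.6*(3.199 - 2.156) = 3.8249
  grad(y) = 2.2994, v = y - alpha*grad = 3.517
  prox(v) = soft_thresh(3.517, 0.1152) = 3.4018
f(x_4) = 2*3.4018^2 - 13*3.4018 + 0.86*|3.4018| = -18.1533


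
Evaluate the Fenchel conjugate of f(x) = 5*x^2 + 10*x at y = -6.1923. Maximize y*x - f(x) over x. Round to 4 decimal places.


f*(y) = sup_x {y*x - a*x^2 - b*x} = sup_x {(y-b)*x - a*x^2}
FOC: (y - b) - 2a*x = 0 => x* = (y - b)/(2a)
x* = (-6.1923 - 10)/(2*5) = -1.6192
f*(-6.1923) = (y-b)^2/(4a) = (-6.1923 - 10)^2/(4*5)
= 262.1906/20 = 13.1095


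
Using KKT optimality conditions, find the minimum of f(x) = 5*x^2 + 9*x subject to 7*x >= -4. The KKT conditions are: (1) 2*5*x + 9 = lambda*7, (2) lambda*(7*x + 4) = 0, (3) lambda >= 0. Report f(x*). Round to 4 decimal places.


Step 1: Try lambda = 0 (constraint inactive).
x_unc = -9/(2*5) = -0.9
Check: 7*-0.9 = -6.3 < -4 -- violated!
Step 2: Constraint must be active: 7*x = -4
x* = -4/7 = -0.5714 (rounded; the exact value -4/7 is used below)
lambda = (2*5*(-4/7) + 9)/7 = 0.4694
Step 3: Compute optimal value.
f(x*) = 5*(-4/7)^2 + 9*(-4/7) = -3.5102


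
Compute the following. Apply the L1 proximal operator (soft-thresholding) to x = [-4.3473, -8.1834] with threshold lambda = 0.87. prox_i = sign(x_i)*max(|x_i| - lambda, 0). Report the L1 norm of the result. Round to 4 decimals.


Soft-thresholding with lambda = 0.87:
prox(-4.3473) = sign(-4.3473)*max(|-4.3473| - 0.87, 0) = -3.4773
prox(-8.1834) = sign(-8.1834)*max(|-8.1834| - 0.87, 0) = -7.3134
prox(x) = [-3.4773, -7.3134]
||prox(x)||_1 = 3.4773 + 7.3134 = 10.7907


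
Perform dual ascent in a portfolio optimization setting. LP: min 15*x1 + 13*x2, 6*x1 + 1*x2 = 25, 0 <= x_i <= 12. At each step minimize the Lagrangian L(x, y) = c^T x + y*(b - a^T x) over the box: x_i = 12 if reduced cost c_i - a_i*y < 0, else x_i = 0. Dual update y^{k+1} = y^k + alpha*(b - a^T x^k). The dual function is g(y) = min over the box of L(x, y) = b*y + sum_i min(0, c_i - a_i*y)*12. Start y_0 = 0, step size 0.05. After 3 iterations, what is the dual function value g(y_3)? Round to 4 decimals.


Dual ascent for LP: min 15*x1 + 13*x2, 6*x1 + 1*x2 = 25, 0 <= x_i <= 12
Step 1: y^k = 0.0, reduced costs: (15.0, 13.0)
  x^k = (0.0, 0.0), subgradient = b - a^T x = 25.0
  y^{k+1} = 0.0 + 0.05*25.0 = 1.25
Step 2: y^k = 1.25, reduced costs: (7.5, 11.75)
  x^k = (0.0, 0.0), subgradient = b - a^T x = 25.0
  y^{k+1} = 1.25 + 0.05*25.0 = 2.5
Step 3: y^k = 2.5, reduced costs: (0.0, 10.5)
  x^k = (0.0, 0.0), subgradient = b - a^T x = 25.0
  y^{k+1} = 2.5 + 0.05*25.0 = 3.75
Dual objective at y_3 = 3.75: reduced costs (-7.5, 9.25), box minimizer x = (12.0, 0.0)
g(y_3) = b*y + (c1 - a1*y)*x1 + (c2 - a2*y)*x2 = 25*3.75 + (-7.5)*12.0 + 9.25*0.0 = 93.75 - 90.0 + 0.0 = 3.75


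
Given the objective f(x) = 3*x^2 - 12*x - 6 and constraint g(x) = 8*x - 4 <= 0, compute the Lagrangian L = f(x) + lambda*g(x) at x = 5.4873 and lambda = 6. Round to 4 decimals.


Step 1: Evaluate f(x).
f(5.4873) = 3*5.4873^2 - 12*5.4873 - 6 = 18.4838
Step 2: Evaluate g(x).
g(5.4873) = 8*5.4873 - 4 = 39.8984
Step 3: Compute Lagrangian.
L = 18.4838 + 6*39.8984 = 257.8742


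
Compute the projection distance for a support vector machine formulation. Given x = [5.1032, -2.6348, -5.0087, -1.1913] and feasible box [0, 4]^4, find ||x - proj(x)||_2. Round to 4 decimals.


Project each component onto [0, 4].
clip(5.1032) = 4.0, clip(-2.6348) = 0.0, clip(-5.0087) = 0.0, clip(-1.1913) = 0.0
Projection = [4.0, 0.0, 0.0, 0.0]
Squared diffs: [1.2171, 6.9422, 25.0871, 1.4192]
Distance = sqrt(34.6656) = 5.8877


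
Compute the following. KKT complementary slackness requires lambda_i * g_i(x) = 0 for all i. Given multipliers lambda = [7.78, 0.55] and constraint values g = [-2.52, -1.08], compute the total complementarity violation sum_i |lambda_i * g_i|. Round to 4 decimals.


KKT complementary slackness check:
lambda_1 * g_1 = 7.78 * -2.52 = -19.6056
lambda_2 * g_2 = 0.55 * -1.08 = -0.594
Total violation = 19.6056 + 0.594 = 20.1996


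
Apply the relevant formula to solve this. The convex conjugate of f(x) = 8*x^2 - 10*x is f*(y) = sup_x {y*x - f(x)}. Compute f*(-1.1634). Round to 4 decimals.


f*(y) = sup_x {y*x - a*x^2 - b*x} = sup_x {(y-b)*x - a*x^2}
FOC: (y - b) - 2a*x = 0 => x* = (y - b)/(2a)
x* = (-1.1634 + 10)/(2*8) = 0.5523
f*(-1.1634) = (y-b)^2/(4a) = (-1.1634 + 10)^2/(4*8)
= 78.0855/32 = 2.4402


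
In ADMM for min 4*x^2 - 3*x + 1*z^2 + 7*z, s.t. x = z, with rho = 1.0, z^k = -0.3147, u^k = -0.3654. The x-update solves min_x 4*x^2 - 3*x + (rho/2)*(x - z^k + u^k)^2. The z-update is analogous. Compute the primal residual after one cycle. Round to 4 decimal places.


ADMM iteration with rho = 1.0, z^k = -0.3147, u^k = -0.3654
Step 1: x-update.
Minimize 4*x^2 - 3*x + (1.0/2)*(x + 0.3147 - 0.3654)^2
FOC: (2*4 + 1.0)*x = 3 + 1.0*(-0.3147 + 0.3654)
x^{k+1} = 0.339
Step 2: z-update.
Minimize 1*z^2 + 7*z + (1.0/2)*(0.339 - z - 0.3654)^2
FOC: (2*1 + 1.0)*z = -7 + 1.0*(0.339 - 0.3654)
z^{k+1} = -2.3421
Step 3: u-update.
u^{k+1} = -0.3654 + 0.339 + 2.3421 = 2.3157
Step 4: Primal residual = |0.339 + 2.3421| = 2.6811


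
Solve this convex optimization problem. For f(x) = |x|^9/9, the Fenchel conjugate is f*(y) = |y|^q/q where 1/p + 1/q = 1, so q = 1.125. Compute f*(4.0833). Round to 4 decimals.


The conjugate exponent q satisfies 1/p + 1/q = 1.
p = 9, so q = 9/(9 - 1) = 1.125
|y|^q = 4.0833^1.125 = 4.8684
f*(4.0833) = 4.8684 / 1.125 = 4.3275


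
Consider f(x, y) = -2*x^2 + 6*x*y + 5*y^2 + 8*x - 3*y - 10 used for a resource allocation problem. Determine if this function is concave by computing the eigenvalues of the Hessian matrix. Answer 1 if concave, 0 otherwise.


The Hessian of f(x,y) = -2*x^2 + 6*x*y + 5*y^2 + 8*x - 3*y - 10 is:
H = [[-4, 6], [6, 10]]
Trace = -4 + 10 = 6
Determinant = -4*10 - (6)^2 = -76
Discriminant = (6)^2 - 4*-76 = 340.0
Eigenvalues: lambda_1 = -6.2195, lambda_2 = 12.2195
The function is not concave.

0


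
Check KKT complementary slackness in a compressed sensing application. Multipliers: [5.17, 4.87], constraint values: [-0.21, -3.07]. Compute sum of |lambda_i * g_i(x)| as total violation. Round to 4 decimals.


KKT complementary slackness check:
lambda_1 * g_1 = 5.17 * -0.21 = -1.0857
lambda_2 * g_2 = 4.87 * -3.07 = -14.9509
Total violation = 1.0857 + 14.9509 = 16.0366


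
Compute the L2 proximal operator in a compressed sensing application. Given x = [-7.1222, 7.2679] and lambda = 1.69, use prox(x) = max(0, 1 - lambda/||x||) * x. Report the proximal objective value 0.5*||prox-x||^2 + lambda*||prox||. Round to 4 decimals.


Step 1: Compute ||x||.
||x|| = 10.1759
Step 2: Compute scaling factor.
scale = max(0, 1 - 1.69/10.1759) = 0.8339
Step 3: prox(x) = [-5.9393, 6.0609]
||prox(x)|| = 8.4859
Step 4: Proximal objective.
0.5*||prox-x||^2 = 1.4281
lambda*||prox|| = 14.3412
Total = 15.7692


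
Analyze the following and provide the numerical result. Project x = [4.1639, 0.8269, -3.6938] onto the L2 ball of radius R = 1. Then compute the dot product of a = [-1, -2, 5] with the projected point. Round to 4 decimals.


Step 1: Compute ||x|| (intermediates to 6 decimals).
||x|| = sqrt(4.1639^2 + 0.8269^2 + (-3.6938)^2) = 5.627254
Step 2: Project.
Since ||x|| > R, scale = R/||x|| = 1/5.627254 = 0.177707, proj(x) = scale * x
proj(x) = [0.739954, 0.146946, -0.656414]
Step 3: Dot product.
a^T * proj(x) = -1*0.739954 - 2*0.146946 + 5*(-0.656414) = -4.3159


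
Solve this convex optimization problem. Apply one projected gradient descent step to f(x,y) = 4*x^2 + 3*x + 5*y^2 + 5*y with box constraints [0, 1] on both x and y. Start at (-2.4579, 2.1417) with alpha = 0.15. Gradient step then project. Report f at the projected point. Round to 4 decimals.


Step 1: Compute gradient at (-2.4579, 2.1417).
grad_x = 2*4*-2.4579 + 3 = -16.6632
grad_y = 2*5*2.1417 + 5 = 26.417
Step 2: Gradient step.
x_raw = -2.4579 - 0.15*-16.6632 = 0.0416
y_raw = 2.1417 - 0.15*26.417 = -1.8209
Step 3: Project onto [0, 1].
x_proj = clip(0.0416) = 0.0416
y_proj = clip(-1.8209) = 0.0
Step 4: Evaluate f.
f(0.0416, 0.0) = 0.1317


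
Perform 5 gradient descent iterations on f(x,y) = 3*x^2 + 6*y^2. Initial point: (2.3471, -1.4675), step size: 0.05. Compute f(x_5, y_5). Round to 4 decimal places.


Gradient descent on f(x,y) = 3*x^2 + 6*y^2.
Starting point: (2.3471, -1.4675), alpha = 0.05
Step 1: grad_x = 2*3*2.3471 = 14.0826, grad_y = 2*6*-1.4675 = -17.61
  x_1 = 2.3471 - 0.05*14.0826 = 1.643
  y_1 = -1.4675 - 0.05*-17.61 = -0.587
Step 2: grad_x = 2*3*1.643 = 9.8578, grad_y = 2*6*-0.587 = -7.044
  x_2 = 1.643 - 0.05*9.8578 = 1.1501
  y_2 = -0.587 - 0.05*-7.044 = -0.2348
Step 3: grad_x = 2*3*1.1501 = 6.9005, grad_y = 2*6*-0.2348 = -2.8176
  x_3 = 1.1501 - 0.05*6.9005 = 0.8051
  y_3 = -0.2348 - 0.05*-2.8176 = -0.0939
Step 4: grad_x = 2*3*0.8051 = 4.8303, grad_y = 2*6*-0.0939 = -1.127
  x_4 = 0.8051 - 0.05*4.8303 = 0.5635
  y_4 = -0.0939 - 0.05*-1.127 = -0.0376
Step 5: grad_x = 2*3*0.5635 = 3.3812, grad_y = 2*6*-0.0376 = -0.4508
  x_5 = 0.5635 - 0.05*3.3812 = 0.3945
  y_5 = -0.0376 - 0.05*-0.4508 = -0.015
f(0.3945, -0.015) = 3*0.3945^2 + 6*(-0.015)^2 = 0.4682


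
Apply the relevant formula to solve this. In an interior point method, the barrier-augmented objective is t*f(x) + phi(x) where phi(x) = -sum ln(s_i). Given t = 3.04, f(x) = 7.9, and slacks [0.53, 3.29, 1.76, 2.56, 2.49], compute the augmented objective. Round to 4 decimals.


Step 1: Compute log-barrier.
ln values: [-0.6349, 1.1909, 0.5653, 0.94, 0.9123]
phi = -(-0.6349 + 1.1909 + 0.5653 + 0.94 + 0.9123) = -2.9736
Step 2: Compute augmented objective.
t*f(x) = 3.04*7.9 = 24.016
Total = 24.016 - 2.9736 = 21.0424


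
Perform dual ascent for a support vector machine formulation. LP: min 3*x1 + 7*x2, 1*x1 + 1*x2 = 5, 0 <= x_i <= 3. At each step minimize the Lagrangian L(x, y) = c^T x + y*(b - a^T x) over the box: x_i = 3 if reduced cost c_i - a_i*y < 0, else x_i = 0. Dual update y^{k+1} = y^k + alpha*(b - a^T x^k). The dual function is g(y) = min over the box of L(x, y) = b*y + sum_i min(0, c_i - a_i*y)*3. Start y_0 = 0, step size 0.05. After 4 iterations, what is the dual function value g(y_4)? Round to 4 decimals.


Dual ascent for LP: min 3*x1 + 7*x2, 1*x1 + 1*x2 = 5, 0 <= x_i <= 3
Step 1: y^k = 0.0, reduced costs: (3.0, 7.0)
  x^k = (0.0, 0.0), subgradient = b - a^T x = 5.0
  y^{k+1} = 0.0 + 0.05*5.0 = 0.25
Step 2: y^k = 0.25, reduced costs: (2.75, 6.75)
  x^k = (0.0, 0.0), subgradient = b - a^T x = 5.0
  y^{k+1} = 0.25 + 0.05*5.0 = 0.5
Step 3: y^k = 0.5, reduced costs: (2.5, 6.5)
  x^k = (0.0, 0.0), subgradient = b - a^T x = 5.0
  y^{k+1} = 0.5 + 0.05*5.0 = 0.75
Step 4: y^k = 0.75, reduced costs: (2.25, 6.25)
  x^k = (0.0, 0.0), subgradient = b - a^T x = 5.0
  y^{k+1} = 0.75 + 0.05*5.0 = 1.0
Dual objective at y_4 = 1.0: reduced costs (2.0, 6.0), box minimizer x = (0.0, 0.0)
g(y_4) = b*y + (c1 - a1*y)*x1 + (c2 - a2*y)*x2 = 5*1.0 + 2.0*0.0 + 6.0*0.0 = 5.0 + 0.0 + 0.0 = 5.0


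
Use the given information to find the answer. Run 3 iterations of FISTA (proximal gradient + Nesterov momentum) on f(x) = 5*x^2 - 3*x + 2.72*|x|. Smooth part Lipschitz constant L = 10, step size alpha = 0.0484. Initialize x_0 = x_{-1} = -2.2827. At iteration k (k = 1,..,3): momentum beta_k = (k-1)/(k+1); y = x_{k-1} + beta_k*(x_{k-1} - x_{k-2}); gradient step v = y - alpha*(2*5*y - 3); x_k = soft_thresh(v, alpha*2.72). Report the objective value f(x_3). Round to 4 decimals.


FISTA on f(x) = 5*x^2 - 3*x + 2.72*|x|
L = 10, alpha = 0.0484
Iteration 1: beta = 0.0, y = -2.2827 + 0.0*(-2.2827 + 2.2827) = -2.2827
  grad(y) = -25.827, v = y - alpha*grad = -1.0327
  prox(v) = soft_thresh(-1.0327, 0.1316) = -0.901
Iteration 2: beta = 0.3333, y = -0.901 + 0.3333*(-0.901 + 2.2827) = -0.4405
  grad(y) = -7.4047, v = y - alpha*grad = -0.0821
  prox(v) = soft_thresh(-0.0821, 0.1316) = 0.0
Iteration 3: beta = 0.5, y = 0.0 + 0.5*(0.0 + 0.901) = 0.4505
  grad(y) = 1.5051, v = y - alpha*grad = 0.3777
  prox(v) = soft_thresh(0.3777, 0.1316) = 0.246
f(x_3) = 5*0.246^2 - 3*0.246 + 2.72*|0.246| = 0.2337


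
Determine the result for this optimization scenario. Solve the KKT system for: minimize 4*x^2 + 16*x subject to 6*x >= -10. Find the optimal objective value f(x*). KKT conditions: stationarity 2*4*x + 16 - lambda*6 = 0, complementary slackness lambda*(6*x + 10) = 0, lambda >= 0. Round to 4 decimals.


Step 1: Try lambda = 0 (constraint inactive).
x_unc = -16/(2*4) = -2.0
Check: 6*-2.0 = -12.0 < -10 -- violated!
Step 2: Constraint must be active: 6*x = -10
x* = -10/6 = -5/3 = -1.6667 (rounded; the exact value -5/3 is used below)
lambda = (2*4*(-5/3) + 16)/6 = 0.4444
Step 3: Compute optimal value.
f(x*) = 4*(-5/3)^2 + 16*(-5/3) = -15.5556


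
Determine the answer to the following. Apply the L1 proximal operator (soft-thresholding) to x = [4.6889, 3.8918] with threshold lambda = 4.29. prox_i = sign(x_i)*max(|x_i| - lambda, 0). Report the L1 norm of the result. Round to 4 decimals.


Soft-thresholding with lambda = 4.29:
prox(4.6889) = sign(4.6889)*max(|4.6889| - 4.29, 0) = 0.3989
prox(3.8918) = sign(3.8918)*max(|3.8918| - 4.29, 0) = 0.0
prox(x) = [0.3989, 0.0]
||prox(x)||_1 = 0.3989 + 0.0 = 0.3989


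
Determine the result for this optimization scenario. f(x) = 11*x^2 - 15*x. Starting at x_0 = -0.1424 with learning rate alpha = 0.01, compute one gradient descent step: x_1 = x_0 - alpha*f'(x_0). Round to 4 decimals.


We compute the gradient at x_0 and apply the update.
f'(x) = 22*x - 15
f'(-0.1424) = 22*-0.1424 - 15 = -18.1328
x_1 = -0.1424 - 0.01*-18.1328 = 0.0389


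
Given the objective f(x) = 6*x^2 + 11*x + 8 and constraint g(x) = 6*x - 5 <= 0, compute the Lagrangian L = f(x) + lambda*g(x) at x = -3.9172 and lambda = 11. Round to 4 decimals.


Step 1: Evaluate f(x).
f(-3.9172) = 6*(-3.9172)^2 + 11*(-3.9172) + 8 = 56.9775
Step 2: Evaluate g(x).
g(-3.9172) = 6*-3.9172 - 5 = -28.5032
Step 3: Compute Lagrangian.
L = 56.9775 + 11*-28.5032 = -256.5577


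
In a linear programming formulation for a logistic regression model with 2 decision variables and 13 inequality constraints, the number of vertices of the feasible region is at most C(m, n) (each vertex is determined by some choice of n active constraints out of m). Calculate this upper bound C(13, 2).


Each vertex corresponds to some choice of n active constraints out of m, so the number of vertices is at most C(m, n) = m! / (n!(m-n)!).
m = 13, n = 2
Numerator: 13 * 12
Denominator: 2! = 2
C(13, 2) = 78


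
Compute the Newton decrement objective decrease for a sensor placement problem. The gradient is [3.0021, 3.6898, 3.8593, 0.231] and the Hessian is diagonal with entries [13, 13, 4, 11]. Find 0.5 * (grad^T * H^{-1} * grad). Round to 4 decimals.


Step 1: H is diagonal, so H^(-1) * g = [0.2309, 0.2838, 0.9648, 0.021].
Step 2: g^T H^(-1) g = sum_i g_i^2 / H_ii
  = (3.0021)^2/13 + (3.6898)^2/13 + (3.8593)^2/4 + (0.231)^2/11
  = 0.6933 + 1.0473 + 3.7235 + 0.0049 = 5.469
Step 3: Objective decrease = 0.5 * g^T H^(-1) g = 2.7345


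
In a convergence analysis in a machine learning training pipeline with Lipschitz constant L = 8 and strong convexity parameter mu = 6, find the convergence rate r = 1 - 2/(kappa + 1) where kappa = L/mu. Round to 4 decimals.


Step 1: Compute the condition number.
kappa = L/mu = 8/6 = 1.3333
Step 2: Compute the convergence rate.
r = 1 - 2/(kappa + 1) = 1 - 2*mu/(L + mu) = (L - mu)/(L + mu) = 2/14 = 0.1429


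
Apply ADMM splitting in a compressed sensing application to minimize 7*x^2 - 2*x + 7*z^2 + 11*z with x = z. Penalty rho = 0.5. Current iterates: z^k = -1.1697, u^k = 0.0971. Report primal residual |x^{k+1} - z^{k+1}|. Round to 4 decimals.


ADMM iteration with rho = 0.5, z^k = -1.1697, u^k = 0.0971
Step 1: x-update.
Minimize 7*x^2 - 2*x + (0.5/2)*(x + 1.1697 + 0.0971)^2
FOC: (2*7 + 0.5)*x = 2 + 0.5*(-1.1697 - 0.0971)
x^{k+1} = 0.0942
Step 2: z-update.
Minimize 7*z^2 + 11*z + (0.5/2)*(0.0942 - z + 0.0971)^2
FOC: (2*7 + 0.5)*z = -11 + 0.5*(0.0942 + 0.0971)
z^{k+1} = -0.752
Step 3: u-update.
u^{k+1} = 0.0971 + 0.0942 + 0.752 = 0.9434
Step 4: Primal residual = |0.0942 + 0.752| = 0.8463


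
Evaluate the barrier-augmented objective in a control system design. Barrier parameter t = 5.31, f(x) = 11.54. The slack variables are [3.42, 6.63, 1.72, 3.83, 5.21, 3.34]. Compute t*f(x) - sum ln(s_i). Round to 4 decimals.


Step 1: Compute log-barrier.
ln values: [1.2296, 1.8916, 0.5423, 1.3429, 1.6506, 1.206]
phi = -(1.2296 + 1.8916 + 0.5423 + 1.3429 + 1.6506 + 1.206) = -7.863
Step 2: Compute augmented objective.
t*f(x) = 5.31*11.54 = 61.2774
Total = 61.2774 - 7.863 = 53.4144


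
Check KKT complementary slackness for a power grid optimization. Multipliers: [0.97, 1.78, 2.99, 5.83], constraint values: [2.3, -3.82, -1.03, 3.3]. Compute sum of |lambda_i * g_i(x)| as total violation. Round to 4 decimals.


KKT complementary slackness check:
lambda_1 * g_1 = 0.97 * 2.3 = 2.231
lambda_2 * g_2 = 1.78 * -3.82 = -6.7996
lambda_3 * g_3 = 2.99 * -1.03 = -3.0797
lambda_4 * g_4 = 5.83 * 3.3 = 19.239
Total violation = 2.231 + 6.7996 + 3.0797 + 19.239 = 31.3493


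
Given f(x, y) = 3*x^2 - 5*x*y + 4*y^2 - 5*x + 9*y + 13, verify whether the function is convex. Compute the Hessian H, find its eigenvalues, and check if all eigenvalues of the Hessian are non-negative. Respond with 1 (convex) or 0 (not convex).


The Hessian of f(x,y) = 3*x^2 - 5*x*y + 4*y^2 - 5*x + 9*y + 13 is:
H = [[6, -5], [-5, 8]]
Trace = 6 + 8 = 14
Determinant = 6*8 - (-5)^2 = 23
Discriminant = (14)^2 - 4*23 = 104.0
Eigenvalues: lambda_1 = 1.901, lambda_2 = 12.099
The function is convex.

1


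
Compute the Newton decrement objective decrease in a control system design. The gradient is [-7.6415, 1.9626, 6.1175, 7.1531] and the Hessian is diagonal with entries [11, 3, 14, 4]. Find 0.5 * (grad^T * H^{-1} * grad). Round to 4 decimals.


Step 1: H is diagonal, so H^(-1) * g = [-0.6947, 0.6542, 0.437, 1.7883].
Step 2: g^T H^(-1) g = sum_i g_i^2 / H_ii
  = (-7.6415)^2/11 + (1.9626)^2/3 + (6.1175)^2/14 + (7.1531)^2/4
  = 5.3084 + 1.2839 + 2.6731 + 12.7917 = 22.0572
Step 3: Objective decrease = 0.5 * g^T H^(-1) g = 11.0286
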